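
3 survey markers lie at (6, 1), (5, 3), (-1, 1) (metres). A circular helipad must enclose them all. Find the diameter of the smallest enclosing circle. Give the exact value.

Call the three points A, B, C in the order given.
Side lengths²: AB² = 5, AC² = 49, BC² = 40.
Since AC² = 49 ≥ 40 + 5 = 45, the angle opposite AC is not acute, so the smallest enclosing circle has AC as diameter.
Centre = midpoint of AC = (2.5, 1), r² = 49/4 = 12.25.
Diameter = 2r = 2√(12.25) = 7.

7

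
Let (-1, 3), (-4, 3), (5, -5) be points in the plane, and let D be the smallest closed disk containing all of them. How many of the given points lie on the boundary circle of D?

Call the three points A, B, C in the order given.
Side lengths²: AB² = 9, AC² = 100, BC² = 145.
Since BC² = 145 ≥ 100 + 9 = 109, the angle opposite BC is not acute, so the smallest enclosing circle has BC as diameter.
Centre = midpoint of BC = (0.5, -1), r² = 145/4 = 36.25.
The points at distance exactly r from the centre are (-4, 3), (5, -5) — 2 points.

2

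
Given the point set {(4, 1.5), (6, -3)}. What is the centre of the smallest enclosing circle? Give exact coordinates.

The smallest circle enclosing two points has them as diameter endpoints.
Centre = midpoint = (5, -0.75); r² = |(4, 1.5)−(6, -3)|²/4 = 24.25/4 = 6.0625.
Centre = (5, -0.75).

(5, -0.75)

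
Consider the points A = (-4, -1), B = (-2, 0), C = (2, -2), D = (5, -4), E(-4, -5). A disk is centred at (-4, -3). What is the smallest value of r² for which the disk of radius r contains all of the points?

82

The required radius is the distance from (-4, -3) to the farthest point.
Squared distances: 4, 13, 37, 82, 4.
Maximum is 82, attained at D.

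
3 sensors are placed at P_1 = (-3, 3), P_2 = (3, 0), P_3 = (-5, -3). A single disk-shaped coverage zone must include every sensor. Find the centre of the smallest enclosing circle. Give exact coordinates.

(-17/14, -13/14)

Side lengths²: P_1P_2² = 45, P_1P_3² = 40, P_2P_3² = 73.
Since P_2P_3² = 73 < 45 + 40 = 85, the triangle is acute, so the smallest enclosing circle is the circumcircle.
Circumcentre = (-17/14, -13/14), r² = 1825/98.
Centre = (-17/14, -13/14).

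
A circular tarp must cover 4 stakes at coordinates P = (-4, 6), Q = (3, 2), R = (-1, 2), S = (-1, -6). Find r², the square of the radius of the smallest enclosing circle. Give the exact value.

A smallest enclosing disk is always determined by at most three of the input points on its boundary.
The farthest pair is P–S with squared distance 153. The circle on this segment as diameter has centre (-2.5, 0) and r² = 153/4 = 38.25.
Check Q: distance² to centre = 34.25 ≤ 38.25, so it lies inside.
All remaining points lie in this disk, and no smaller disk contains both endpoints, so this is the minimum enclosing circle.

38.25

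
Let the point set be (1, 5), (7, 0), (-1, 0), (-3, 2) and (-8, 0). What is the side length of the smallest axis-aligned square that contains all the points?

15

The bounding box has width 15 and height 5.
An axis-aligned square enclosing the set must have side ≥ max(width, height).
So the minimum side is max(15, 5) = 15.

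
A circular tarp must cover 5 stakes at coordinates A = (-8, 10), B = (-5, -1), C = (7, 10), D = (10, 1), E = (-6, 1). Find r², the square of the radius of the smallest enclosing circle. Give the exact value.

The farthest pair is A–D with squared distance 405. The circle on this segment as diameter has centre (1, 5.5) and r² = 405/4 = 101.25.
Check B: distance² to centre = 78.25 ≤ 101.25, so it lies inside.
All remaining points lie in this disk, and no smaller disk contains both endpoints, so this is the minimum enclosing circle.

101.25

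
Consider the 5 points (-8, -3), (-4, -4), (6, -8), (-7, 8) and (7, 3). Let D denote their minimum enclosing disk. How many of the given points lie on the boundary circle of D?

2

By Welzl's lemma the MEC is supported by two points (diametrically opposite) or three points (on a circumcircle).
The farthest pair is (6, -8)–(-7, 8) with squared distance 425. The circle on this segment as diameter has centre (-0.5, 0) and r² = 425/4 = 106.25.
Check (-8, -3): distance² to centre = 65.25 ≤ 106.25, so it lies inside.
All remaining points lie in this disk, and no smaller disk contains both endpoints, so this is the minimum enclosing circle.
The points at distance exactly r from the centre are (6, -8), (-7, 8) — 2 points.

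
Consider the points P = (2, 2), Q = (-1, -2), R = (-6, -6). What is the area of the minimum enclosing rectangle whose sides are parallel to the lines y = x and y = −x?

In coordinates u = x + y, v = x − y the rectangle is axis-aligned; the map (x,y)→(u,v) scales areas by 2.
u-values: 4, -3, -12; range = 4 − (-12) = 16.
v-values: 0, 1, 0; range = 1 − 0 = 1.
Area = (16 × 1) / 2 = 8.

8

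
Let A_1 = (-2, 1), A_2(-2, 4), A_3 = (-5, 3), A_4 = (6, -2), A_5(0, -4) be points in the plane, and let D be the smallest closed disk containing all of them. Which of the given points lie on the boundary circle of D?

A_3, A_4

A smallest enclosing disk is always determined by at most three of the input points on its boundary.
The farthest pair is A_3–A_4 with squared distance 146. The circle on this segment as diameter has centre (0.5, 0.5) and r² = 146/4 = 36.5.
Check A_1: distance² to centre = 6.5 ≤ 36.5, so it lies inside.
All remaining points lie in this disk, and no smaller disk contains both endpoints, so this is the minimum enclosing circle.
The points at distance exactly r from the centre are A_3, A_4 — 2 points.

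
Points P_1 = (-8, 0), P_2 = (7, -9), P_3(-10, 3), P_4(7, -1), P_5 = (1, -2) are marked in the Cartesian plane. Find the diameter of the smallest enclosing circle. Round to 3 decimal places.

The minimum enclosing circle of a finite set is fixed by two of the points (as a diameter) or three (as a circumcircle).
The farthest pair is P_2–P_3 with squared distance 433. The circle on this segment as diameter has centre (-1.5, -3) and r² = 433/4 = 108.25.
Check P_1: distance² to centre = 51.25 ≤ 108.25, so it lies inside.
All remaining points lie in this disk, and no smaller disk contains both endpoints, so this is the minimum enclosing circle.
Diameter = 2r = 2√(108.25) ≈ 20.809.

20.809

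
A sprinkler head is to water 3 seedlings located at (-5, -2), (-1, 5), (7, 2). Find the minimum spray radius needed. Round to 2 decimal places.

Call the three points A, B, C in the order given.
Side lengths²: AB² = 65, AC² = 160, BC² = 73.
Since AC² = 160 ≥ 73 + 65 = 138, the angle opposite AC is not acute, so the smallest enclosing circle has AC as diameter.
Centre = midpoint of AC = (1, 0), r² = 160/4 = 40.
r = √40 ≈ 6.32.

6.32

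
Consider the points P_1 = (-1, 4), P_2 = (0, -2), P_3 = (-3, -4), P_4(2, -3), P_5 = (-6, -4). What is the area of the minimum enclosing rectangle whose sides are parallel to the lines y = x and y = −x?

65

In coordinates u = x + y, v = x − y the rectangle is axis-aligned; the map (x,y)→(u,v) scales areas by 2.
u-values: 3, -2, -7, -1, -10; range = 3 − (-10) = 13.
v-values: -5, 2, 1, 5, -2; range = 5 − (-5) = 10.
Area = (13 × 10) / 2 = 65.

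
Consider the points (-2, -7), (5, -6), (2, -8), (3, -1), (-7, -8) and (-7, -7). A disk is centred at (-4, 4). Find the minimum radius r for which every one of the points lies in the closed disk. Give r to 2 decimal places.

13.45

The required radius is the distance from (-4, 4) to the farthest point.
Squared distances: 125, 181, 180, 74, 153, 130.
Maximum is 181, attained at (5, -6).
r = √181 ≈ 13.45.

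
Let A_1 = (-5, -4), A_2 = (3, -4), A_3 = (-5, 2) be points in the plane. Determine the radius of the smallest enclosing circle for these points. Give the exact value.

5

Side lengths²: A_1A_2² = 64, A_1A_3² = 36, A_2A_3² = 100.
Since A_2A_3² = 100 ≥ 64 + 36 = 100, the angle opposite A_2A_3 is not acute, so the smallest enclosing circle has A_2A_3 as diameter.
Centre = midpoint of A_2A_3 = (-1, -1), r² = 100/4 = 25.
r = √25 = 5.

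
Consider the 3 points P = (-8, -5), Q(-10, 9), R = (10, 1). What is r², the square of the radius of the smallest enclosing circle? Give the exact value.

14500/121

Side lengths²: PQ² = 200, PR² = 360, QR² = 464.
Since QR² = 464 < 360 + 200 = 560, the triangle is acute, so the smallest enclosing circle is the circumcircle.
Circumcentre = (-8/11, 35/11), r² = 14500/121.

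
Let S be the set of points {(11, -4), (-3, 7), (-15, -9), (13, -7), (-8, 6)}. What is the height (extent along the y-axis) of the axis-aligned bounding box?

max y = 7, min y = -9, so height = 16.

16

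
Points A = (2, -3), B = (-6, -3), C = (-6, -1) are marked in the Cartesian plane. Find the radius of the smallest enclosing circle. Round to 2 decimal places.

Side lengths²: AB² = 64, AC² = 68, BC² = 4.
Since AC² = 68 ≥ 64 + 4 = 68, the angle opposite AC is not acute, so the smallest enclosing circle has AC as diameter.
Centre = midpoint of AC = (-2, -2), r² = 68/4 = 17.
r = √17 ≈ 4.12.

4.12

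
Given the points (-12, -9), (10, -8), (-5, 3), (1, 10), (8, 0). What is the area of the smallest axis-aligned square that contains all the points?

The bounding box has width 22 and height 19.
An axis-aligned square enclosing the set must have side ≥ max(width, height).
So the minimum side is max(22, 19) = 22.
Area = 22² = 484.

484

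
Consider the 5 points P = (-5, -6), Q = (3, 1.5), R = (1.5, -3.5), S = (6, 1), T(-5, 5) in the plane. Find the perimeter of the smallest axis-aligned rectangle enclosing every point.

Width = max x − min x = 6 − (-5) = 11.
Height = max y − min y = 5 − (-6) = 11.
Perimeter = 2(11 + 11) = 44.

44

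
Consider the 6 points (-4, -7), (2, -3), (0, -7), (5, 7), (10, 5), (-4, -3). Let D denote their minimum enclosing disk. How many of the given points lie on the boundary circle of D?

2

The minimum enclosing circle of a finite set is fixed by two of the points (as a diameter) or three (as a circumcircle).
The farthest pair is (-4, -7)–(10, 5) with squared distance 340. The circle on this segment as diameter has centre (3, -1) and r² = 340/4 = 85.
Check (2, -3): distance² to centre = 5 ≤ 85, so it lies inside.
All remaining points lie in this disk, and no smaller disk contains both endpoints, so this is the minimum enclosing circle.
The points at distance exactly r from the centre are (-4, -7), (10, 5) — 2 points.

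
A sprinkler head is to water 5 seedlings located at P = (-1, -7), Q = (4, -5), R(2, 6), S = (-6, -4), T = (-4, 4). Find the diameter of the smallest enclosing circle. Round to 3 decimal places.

13.463

The minimum enclosing circle of a finite set is fixed by two of the points (as a diameter) or three (as a circumcircle).
The minimum enclosing circle is determined by three boundary points: P, R, S.
Their circumcentre is (-14/37, -11/37) with r² = 62033/1369.
The farthest remaining point Q is at distance² 56520/1369 ≤ 62033/1369.
Diameter = 2r = 2√(62033/1369) ≈ 13.463.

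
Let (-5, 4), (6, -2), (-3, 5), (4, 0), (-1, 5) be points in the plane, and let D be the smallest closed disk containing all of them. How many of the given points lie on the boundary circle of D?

The minimum enclosing circle of a finite set is fixed by two of the points (as a diameter) or three (as a circumcircle).
The farthest pair is (-5, 4)–(6, -2) with squared distance 157. The circle on this segment as diameter has centre (0.5, 1) and r² = 157/4 = 39.25.
Check (-3, 5): distance² to centre = 28.25 ≤ 39.25, so it lies inside.
All remaining points lie in this disk, and no smaller disk contains both endpoints, so this is the minimum enclosing circle.
The points at distance exactly r from the centre are (-5, 4), (6, -2) — 2 points.

2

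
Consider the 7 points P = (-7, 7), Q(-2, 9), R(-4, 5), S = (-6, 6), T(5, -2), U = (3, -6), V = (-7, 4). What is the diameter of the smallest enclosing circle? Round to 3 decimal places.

16.430

The minimum enclosing circle is determined by three boundary points: P, Q, U.
Their circumcentre is (-55/34, 27/34) with r² = 39005/578.
The farthest remaining point T is at distance² 29825/578 ≤ 39005/578.
Diameter = 2r = 2√(39005/578) ≈ 16.430.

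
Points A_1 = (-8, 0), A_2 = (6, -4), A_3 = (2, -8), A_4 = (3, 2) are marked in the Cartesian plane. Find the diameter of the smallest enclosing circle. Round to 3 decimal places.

By Welzl's lemma the MEC is supported by two points (diametrically opposite) or three points (on a circumcircle).
The farthest pair is A_1–A_2 with squared distance 212. The circle on this segment as diameter has centre (-1, -2) and r² = 212/4 = 53.
Check A_3: distance² to centre = 45 ≤ 53, so it lies inside.
All remaining points lie in this disk, and no smaller disk contains both endpoints, so this is the minimum enclosing circle.
Diameter = 2r = 2√53 ≈ 14.560.

14.560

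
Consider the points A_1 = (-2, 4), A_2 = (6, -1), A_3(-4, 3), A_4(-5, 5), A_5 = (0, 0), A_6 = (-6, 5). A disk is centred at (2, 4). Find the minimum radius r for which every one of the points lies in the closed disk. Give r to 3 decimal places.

The required radius is the distance from (2, 4) to the farthest point.
Squared distances: 16, 41, 37, 50, 20, 65.
Maximum is 65, attained at A_6.
r = √65 ≈ 8.062.

8.062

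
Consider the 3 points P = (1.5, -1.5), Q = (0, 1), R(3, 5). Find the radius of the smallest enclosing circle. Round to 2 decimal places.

Side lengths²: PQ² = 8.5, PR² = 44.5, QR² = 25.
Since PR² = 44.5 ≥ 25 + 8.5 = 33.5, the angle opposite PR is not acute, so the smallest enclosing circle has PR as diameter.
Centre = midpoint of PR = (2.25, 1.75), r² = 44.5/4 = 11.125.
r = √(11.125) ≈ 3.34.

3.34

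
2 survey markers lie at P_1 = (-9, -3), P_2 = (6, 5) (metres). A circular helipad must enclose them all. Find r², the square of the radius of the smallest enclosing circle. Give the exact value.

72.25

The smallest circle enclosing two points has them as diameter endpoints.
Centre = midpoint = (-1.5, 1); r² = |P_1P_2|²/4 = 289/4 = 72.25.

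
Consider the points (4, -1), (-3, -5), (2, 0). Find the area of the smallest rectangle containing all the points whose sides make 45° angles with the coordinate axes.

16.5

In coordinates u = x + y, v = x − y the rectangle is axis-aligned; the map (x,y)→(u,v) scales areas by 2.
u-values: 3, -8, 2; range = 3 − (-8) = 11.
v-values: 5, 2, 2; range = 5 − 2 = 3.
Area = (11 × 3) / 2 = 16.5.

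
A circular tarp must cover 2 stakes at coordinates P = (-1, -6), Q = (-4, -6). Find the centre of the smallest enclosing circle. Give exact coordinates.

The smallest circle enclosing two points has them as diameter endpoints.
Centre = midpoint = (-2.5, -6); r² = |PQ|²/4 = 9/4 = 2.25.
Centre = (-2.5, -6).

(-2.5, -6)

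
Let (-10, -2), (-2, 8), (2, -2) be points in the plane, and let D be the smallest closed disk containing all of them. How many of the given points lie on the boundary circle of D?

Call the three points A, B, C in the order given.
Side lengths²: AB² = 164, AC² = 144, BC² = 116.
Since AB² = 164 < 144 + 116 = 260, the triangle is acute, so the smallest enclosing circle is the circumcircle.
Circumcentre = (-4, 1.4), r² = 47.56.
The points at distance exactly r from the centre are (-10, -2), (-2, 8), (2, -2) — 3 points.

3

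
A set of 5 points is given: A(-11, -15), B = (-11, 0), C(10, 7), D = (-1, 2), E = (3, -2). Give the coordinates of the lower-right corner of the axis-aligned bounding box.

x-range [-11, 10], y-range [-15, 7].
The lower-right corner is (10, -15).

(10, -15)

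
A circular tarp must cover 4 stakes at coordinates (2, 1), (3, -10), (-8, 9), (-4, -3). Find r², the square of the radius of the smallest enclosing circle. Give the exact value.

120.5

By Welzl's lemma the MEC is supported by two points (diametrically opposite) or three points (on a circumcircle).
The farthest pair is (3, -10)–(-8, 9) with squared distance 482. The circle on this segment as diameter has centre (-2.5, -0.5) and r² = 482/4 = 120.5.
Check (2, 1): distance² to centre = 22.5 ≤ 120.5, so it lies inside.
All remaining points lie in this disk, and no smaller disk contains both endpoints, so this is the minimum enclosing circle.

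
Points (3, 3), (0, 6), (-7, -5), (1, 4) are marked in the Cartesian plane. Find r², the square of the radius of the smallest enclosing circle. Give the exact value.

A smallest enclosing disk is always determined by at most three of the input points on its boundary.
The minimum enclosing circle is determined by three boundary points: (3, 3), (0, 6), (-7, -5).
Their circumcentre is (-26/9, 1/9) with r² = 3485/81.
The farthest remaining point (1, 4) is at distance² 2450/81 ≤ 3485/81.

3485/81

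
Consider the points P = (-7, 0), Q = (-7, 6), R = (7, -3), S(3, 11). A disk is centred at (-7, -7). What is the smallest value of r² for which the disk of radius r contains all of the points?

424

The required radius is the distance from (-7, -7) to the farthest point.
Squared distances: 49, 169, 212, 424.
Maximum is 424, attained at S.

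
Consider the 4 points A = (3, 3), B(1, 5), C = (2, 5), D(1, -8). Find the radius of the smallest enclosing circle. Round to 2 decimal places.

A smallest enclosing disk is always determined by at most three of the input points on its boundary.
The farthest pair is C–D with squared distance 170. The circle on this segment as diameter has centre (1.5, -1.5) and r² = 170/4 = 42.5.
Check A: distance² to centre = 22.5 ≤ 42.5, so it lies inside.
All remaining points lie in this disk, and no smaller disk contains both endpoints, so this is the minimum enclosing circle.
r = √(42.5) ≈ 6.52.

6.52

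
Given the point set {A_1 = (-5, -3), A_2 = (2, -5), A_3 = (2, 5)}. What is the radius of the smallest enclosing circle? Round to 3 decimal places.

5.528

Side lengths²: A_1A_2² = 53, A_1A_3² = 113, A_2A_3² = 100.
Since A_1A_3² = 113 < 100 + 53 = 153, the triangle is acute, so the smallest enclosing circle is the circumcircle.
Circumcentre = (-5/14, 0), r² = 5989/196.
r = √(5989/196) ≈ 5.528.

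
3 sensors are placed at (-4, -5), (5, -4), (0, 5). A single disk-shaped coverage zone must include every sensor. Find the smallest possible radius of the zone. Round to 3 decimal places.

5.838

Call the three points A, B, C in the order given.
Side lengths²: AB² = 82, AC² = 116, BC² = 106.
Since AC² = 116 < 106 + 82 = 188, the triangle is acute, so the smallest enclosing circle is the circumcircle.
Circumcentre = (4/43, -36/43), r² = 63017/1849.
r = √(63017/1849) ≈ 5.838.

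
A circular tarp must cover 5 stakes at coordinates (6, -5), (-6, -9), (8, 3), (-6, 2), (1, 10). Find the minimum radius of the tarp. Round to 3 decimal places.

10.154

The minimum enclosing circle of a finite set is fixed by two of the points (as a diameter) or three (as a circumcircle).
The minimum enclosing circle is determined by three boundary points: (-6, -9), (8, 3), (1, 10).
Their circumcentre is (-23/13, 3/13) with r² = 17425/169.
The farthest remaining point (6, -5) is at distance² 14825/169 ≤ 17425/169.
r = √(17425/169) ≈ 10.154.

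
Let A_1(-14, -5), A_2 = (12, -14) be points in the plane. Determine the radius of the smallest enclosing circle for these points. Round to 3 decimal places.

The smallest circle enclosing two points has them as diameter endpoints.
Centre = midpoint = (-1, -9.5); r² = |A_1A_2|²/4 = 757/4 = 189.25.
r = √(189.25) ≈ 13.757.

13.757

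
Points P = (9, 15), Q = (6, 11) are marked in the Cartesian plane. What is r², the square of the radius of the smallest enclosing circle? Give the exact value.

The smallest circle enclosing two points has them as diameter endpoints.
Centre = midpoint = (7.5, 13); r² = |PQ|²/4 = 25/4 = 6.25.

6.25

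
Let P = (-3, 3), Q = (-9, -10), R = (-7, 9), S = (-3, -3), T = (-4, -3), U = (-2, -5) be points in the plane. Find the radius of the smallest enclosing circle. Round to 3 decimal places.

The farthest pair is Q–R with squared distance 365. The circle on this segment as diameter has centre (-8, -0.5) and r² = 365/4 = 91.25.
Check P: distance² to centre = 37.25 ≤ 91.25, so it lies inside.
All remaining points lie in this disk, and no smaller disk contains both endpoints, so this is the minimum enclosing circle.
r = √(91.25) ≈ 9.552.

9.552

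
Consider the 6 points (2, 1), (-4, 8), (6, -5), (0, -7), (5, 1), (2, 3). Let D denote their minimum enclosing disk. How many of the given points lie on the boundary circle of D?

3

By Welzl's lemma the MEC is supported by two points (diametrically opposite) or three points (on a circumcircle).
The minimum enclosing circle is determined by three boundary points: (-4, 8), (6, -5), (0, -7).
Their circumcentre is (59/98, 117/98) with r² = 324145/4802.
The farthest remaining point (5, 1) is at distance² 93061/4802 ≤ 324145/4802.
The points at distance exactly r from the centre are (-4, 8), (6, -5), (0, -7) — 3 points.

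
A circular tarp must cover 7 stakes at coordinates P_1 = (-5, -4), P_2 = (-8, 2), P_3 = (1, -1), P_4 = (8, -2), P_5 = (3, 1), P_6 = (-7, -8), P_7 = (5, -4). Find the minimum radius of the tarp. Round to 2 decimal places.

A smallest enclosing disk is always determined by at most three of the input points on its boundary.
The minimum enclosing circle is determined by three boundary points: P_2, P_4, P_6.
Their circumcentre is (-15/26, -30/13) with r² = 49793/676.
The farthest remaining point P_7 is at distance² 22961/676 ≤ 49793/676.
r = √(49793/676) ≈ 8.58.

8.58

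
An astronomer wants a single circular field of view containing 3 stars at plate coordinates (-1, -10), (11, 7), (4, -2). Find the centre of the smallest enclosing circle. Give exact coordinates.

(5, -1.5)

Call the three points A, B, C in the order given.
Side lengths²: AB² = 433, AC² = 89, BC² = 130.
Since AB² = 433 ≥ 130 + 89 = 219, the angle opposite AB is not acute, so the smallest enclosing circle has AB as diameter.
Centre = midpoint of AB = (5, -1.5), r² = 433/4 = 108.25.
Centre = (5, -1.5).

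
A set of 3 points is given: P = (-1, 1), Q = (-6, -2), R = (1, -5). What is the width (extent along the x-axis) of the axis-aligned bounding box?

max x = 1, min x = -6, so width = 7.

7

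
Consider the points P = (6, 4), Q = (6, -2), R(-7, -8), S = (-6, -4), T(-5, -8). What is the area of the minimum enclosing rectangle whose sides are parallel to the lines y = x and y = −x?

125

In coordinates u = x + y, v = x − y the rectangle is axis-aligned; the map (x,y)→(u,v) scales areas by 2.
u-values: 10, 4, -15, -10, -13; range = 10 − (-15) = 25.
v-values: 2, 8, 1, -2, 3; range = 8 − (-2) = 10.
Area = (25 × 10) / 2 = 125.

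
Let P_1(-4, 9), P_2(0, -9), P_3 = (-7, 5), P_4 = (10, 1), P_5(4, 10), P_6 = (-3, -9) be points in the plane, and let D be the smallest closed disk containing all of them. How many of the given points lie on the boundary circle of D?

2

The farthest pair is P_5–P_6 with squared distance 410. The circle on this segment as diameter has centre (0.5, 0.5) and r² = 410/4 = 102.5.
Check P_1: distance² to centre = 92.5 ≤ 102.5, so it lies inside.
All remaining points lie in this disk, and no smaller disk contains both endpoints, so this is the minimum enclosing circle.
The points at distance exactly r from the centre are P_5, P_6 — 2 points.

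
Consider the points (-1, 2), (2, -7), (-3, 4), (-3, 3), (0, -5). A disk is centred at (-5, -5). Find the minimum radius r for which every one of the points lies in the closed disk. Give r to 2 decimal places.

The required radius is the distance from (-5, -5) to the farthest point.
Squared distances: 65, 53, 85, 68, 25.
Maximum is 85, attained at (-3, 4).
r = √85 ≈ 9.22.

9.22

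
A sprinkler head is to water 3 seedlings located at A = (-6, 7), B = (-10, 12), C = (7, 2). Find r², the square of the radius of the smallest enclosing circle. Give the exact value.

97.25

Side lengths²: AB² = 41, AC² = 194, BC² = 389.
Since BC² = 389 ≥ 194 + 41 = 235, the angle opposite BC is not acute, so the smallest enclosing circle has BC as diameter.
Centre = midpoint of BC = (-1.5, 7), r² = 389/4 = 97.25.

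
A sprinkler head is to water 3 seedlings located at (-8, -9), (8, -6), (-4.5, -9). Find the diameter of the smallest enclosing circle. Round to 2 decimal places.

16.28

Call the three points A, B, C in the order given.
Side lengths²: AB² = 265, AC² = 12.25, BC² = 165.25.
Since AB² = 265 ≥ 165.25 + 12.25 = 177.5, the angle opposite AB is not acute, so the smallest enclosing circle has AB as diameter.
Centre = midpoint of AB = (0, -7.5), r² = 265/4 = 66.25.
Diameter = 2r = 2√(66.25) ≈ 16.28.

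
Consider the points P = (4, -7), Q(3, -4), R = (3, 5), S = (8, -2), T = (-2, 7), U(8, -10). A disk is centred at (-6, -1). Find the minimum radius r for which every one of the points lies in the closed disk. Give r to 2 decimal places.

16.64

The required radius is the distance from (-6, -1) to the farthest point.
Squared distances: 136, 90, 117, 197, 80, 277.
Maximum is 277, attained at U.
r = √277 ≈ 16.64.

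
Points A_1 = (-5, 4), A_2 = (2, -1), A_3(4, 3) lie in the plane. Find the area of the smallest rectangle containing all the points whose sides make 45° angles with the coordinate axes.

In coordinates u = x + y, v = x − y the rectangle is axis-aligned; the map (x,y)→(u,v) scales areas by 2.
u-values: -1, 1, 7; range = 7 − (-1) = 8.
v-values: -9, 3, 1; range = 3 − (-9) = 12.
Area = (8 × 12) / 2 = 48.

48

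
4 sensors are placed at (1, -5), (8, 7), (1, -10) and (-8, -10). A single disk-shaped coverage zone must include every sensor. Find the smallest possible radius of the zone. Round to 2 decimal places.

A smallest enclosing disk is always determined by at most three of the input points on its boundary.
The farthest pair is (8, 7)–(-8, -10) with squared distance 545. The circle on this segment as diameter has centre (0, -1.5) and r² = 545/4 = 136.25.
Check (1, -5): distance² to centre = 13.25 ≤ 136.25, so it lies inside.
All remaining points lie in this disk, and no smaller disk contains both endpoints, so this is the minimum enclosing circle.
r = √(136.25) ≈ 11.67.

11.67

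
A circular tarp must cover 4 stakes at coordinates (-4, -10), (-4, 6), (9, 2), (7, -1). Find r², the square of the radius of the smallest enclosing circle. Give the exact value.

By Welzl's lemma the MEC is supported by two points (diametrically opposite) or three points (on a circumcircle).
The minimum enclosing circle is determined by three boundary points: (-4, -10), (-4, 6), (9, 2).
Their circumcentre is (17/26, -2) with r² = 57905/676.
The farthest remaining point (7, -1) is at distance² 27901/676 ≤ 57905/676.

57905/676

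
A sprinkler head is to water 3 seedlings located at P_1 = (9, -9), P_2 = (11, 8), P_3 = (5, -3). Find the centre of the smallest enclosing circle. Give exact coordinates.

(10, -0.5)

Side lengths²: P_1P_2² = 293, P_1P_3² = 52, P_2P_3² = 157.
Since P_1P_2² = 293 ≥ 157 + 52 = 209, the angle opposite P_1P_2 is not acute, so the smallest enclosing circle has P_1P_2 as diameter.
Centre = midpoint of P_1P_2 = (10, -0.5), r² = 293/4 = 73.25.
Centre = (10, -0.5).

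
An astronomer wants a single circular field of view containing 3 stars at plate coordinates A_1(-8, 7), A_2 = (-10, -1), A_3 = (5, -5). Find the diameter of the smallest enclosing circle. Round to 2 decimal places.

17.69

Side lengths²: A_1A_2² = 68, A_1A_3² = 313, A_2A_3² = 241.
Since A_1A_3² = 313 ≥ 241 + 68 = 309, the angle opposite A_1A_3 is not acute, so the smallest enclosing circle has A_1A_3 as diameter.
Centre = midpoint of A_1A_3 = (-1.5, 1), r² = 313/4 = 78.25.
Diameter = 2r = 2√(78.25) ≈ 17.69.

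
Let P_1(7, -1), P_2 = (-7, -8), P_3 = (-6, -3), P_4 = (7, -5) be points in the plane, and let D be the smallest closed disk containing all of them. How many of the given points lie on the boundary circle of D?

A smallest enclosing disk is always determined by at most three of the input points on its boundary.
The farthest pair is P_1–P_2 with squared distance 245. The circle on this segment as diameter has centre (0, -4.5) and r² = 245/4 = 61.25.
Check P_3: distance² to centre = 38.25 ≤ 61.25, so it lies inside.
All remaining points lie in this disk, and no smaller disk contains both endpoints, so this is the minimum enclosing circle.
The points at distance exactly r from the centre are P_1, P_2 — 2 points.

2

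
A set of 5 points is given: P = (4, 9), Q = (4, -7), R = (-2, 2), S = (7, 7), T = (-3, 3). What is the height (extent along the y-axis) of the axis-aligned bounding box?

max y = 9, min y = -7, so height = 16.

16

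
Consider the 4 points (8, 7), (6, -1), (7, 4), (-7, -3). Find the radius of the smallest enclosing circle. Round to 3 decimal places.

9.014

The minimum enclosing circle of a finite set is fixed by two of the points (as a diameter) or three (as a circumcircle).
The farthest pair is (8, 7)–(-7, -3) with squared distance 325. The circle on this segment as diameter has centre (0.5, 2) and r² = 325/4 = 81.25.
Check (6, -1): distance² to centre = 39.25 ≤ 81.25, so it lies inside.
All remaining points lie in this disk, and no smaller disk contains both endpoints, so this is the minimum enclosing circle.
r = √(81.25) ≈ 9.014.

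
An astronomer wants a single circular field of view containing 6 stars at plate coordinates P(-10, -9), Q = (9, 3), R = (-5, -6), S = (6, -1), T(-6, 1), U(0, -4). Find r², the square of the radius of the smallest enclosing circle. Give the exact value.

126.25

The minimum enclosing circle of a finite set is fixed by two of the points (as a diameter) or three (as a circumcircle).
The farthest pair is P–Q with squared distance 505. The circle on this segment as diameter has centre (-0.5, -3) and r² = 505/4 = 126.25.
Check R: distance² to centre = 29.25 ≤ 126.25, so it lies inside.
All remaining points lie in this disk, and no smaller disk contains both endpoints, so this is the minimum enclosing circle.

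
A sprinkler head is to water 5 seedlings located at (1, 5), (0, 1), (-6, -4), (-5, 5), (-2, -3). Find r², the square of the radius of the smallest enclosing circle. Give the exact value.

32.5

By Welzl's lemma the MEC is supported by two points (diametrically opposite) or three points (on a circumcircle).
The farthest pair is (1, 5)–(-6, -4) with squared distance 130. The circle on this segment as diameter has centre (-2.5, 0.5) and r² = 130/4 = 32.5.
Check (0, 1): distance² to centre = 6.5 ≤ 32.5, so it lies inside.
All remaining points lie in this disk, and no smaller disk contains both endpoints, so this is the minimum enclosing circle.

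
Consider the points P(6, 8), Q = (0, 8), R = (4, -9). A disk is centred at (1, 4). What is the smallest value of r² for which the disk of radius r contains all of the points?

The required radius is the distance from (1, 4) to the farthest point.
Squared distances: 41, 17, 178.
Maximum is 178, attained at R.

178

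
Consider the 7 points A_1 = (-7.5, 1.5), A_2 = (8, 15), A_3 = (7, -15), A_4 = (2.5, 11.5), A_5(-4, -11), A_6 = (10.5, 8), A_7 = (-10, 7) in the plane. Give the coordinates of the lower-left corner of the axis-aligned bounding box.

(-10, -15)

x-range [-10, 10.5], y-range [-15, 15].
The lower-left corner is (-10, -15).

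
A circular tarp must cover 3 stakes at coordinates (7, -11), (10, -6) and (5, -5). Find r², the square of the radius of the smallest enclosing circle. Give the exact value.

Call the three points A, B, C in the order given.
Side lengths²: AB² = 34, AC² = 40, BC² = 26.
Since AC² = 40 < 34 + 26 = 60, the triangle is acute, so the smallest enclosing circle is the circumcircle.
Circumcentre = (99/14, -107/14), r² = 1105/98.

1105/98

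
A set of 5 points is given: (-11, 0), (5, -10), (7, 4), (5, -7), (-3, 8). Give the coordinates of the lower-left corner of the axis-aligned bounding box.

(-11, -10)

x-range [-11, 7], y-range [-10, 8].
The lower-left corner is (-11, -10).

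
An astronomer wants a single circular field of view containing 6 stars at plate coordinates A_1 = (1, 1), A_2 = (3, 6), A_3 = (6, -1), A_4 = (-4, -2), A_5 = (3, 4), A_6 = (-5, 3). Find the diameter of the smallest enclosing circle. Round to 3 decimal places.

11.705

The farthest pair is A_3–A_6 with squared distance 137. The circle on this segment as diameter has centre (0.5, 1) and r² = 137/4 = 34.25.
Check A_1: distance² to centre = 0.25 ≤ 34.25, so it lies inside.
All remaining points lie in this disk, and no smaller disk contains both endpoints, so this is the minimum enclosing circle.
Diameter = 2r = 2√(34.25) ≈ 11.705.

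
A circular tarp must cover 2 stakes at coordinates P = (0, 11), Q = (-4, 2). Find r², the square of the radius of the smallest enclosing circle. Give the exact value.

The smallest circle enclosing two points has them as diameter endpoints.
Centre = midpoint = (-2, 6.5); r² = |PQ|²/4 = 97/4 = 24.25.

24.25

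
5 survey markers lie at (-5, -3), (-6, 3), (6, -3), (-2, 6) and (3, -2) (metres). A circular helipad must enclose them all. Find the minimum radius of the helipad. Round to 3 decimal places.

6.708

The farthest pair is (-6, 3)–(6, -3) with squared distance 180. The circle on this segment as diameter has centre (0, 0) and r² = 180/4 = 45.
Check (-5, -3): distance² to centre = 34 ≤ 45, so it lies inside.
All remaining points lie in this disk, and no smaller disk contains both endpoints, so this is the minimum enclosing circle.
r = √45 ≈ 6.708.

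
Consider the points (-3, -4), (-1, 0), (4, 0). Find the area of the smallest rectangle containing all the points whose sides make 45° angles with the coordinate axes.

27.5

In coordinates u = x + y, v = x − y the rectangle is axis-aligned; the map (x,y)→(u,v) scales areas by 2.
u-values: -7, -1, 4; range = 4 − (-7) = 11.
v-values: 1, -1, 4; range = 4 − (-1) = 5.
Area = (11 × 5) / 2 = 27.5.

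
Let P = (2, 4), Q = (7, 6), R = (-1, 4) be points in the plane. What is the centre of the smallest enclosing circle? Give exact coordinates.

(3, 5)

Side lengths²: PQ² = 29, PR² = 9, QR² = 68.
Since QR² = 68 ≥ 29 + 9 = 38, the angle opposite QR is not acute, so the smallest enclosing circle has QR as diameter.
Centre = midpoint of QR = (3, 5), r² = 68/4 = 17.
Centre = (3, 5).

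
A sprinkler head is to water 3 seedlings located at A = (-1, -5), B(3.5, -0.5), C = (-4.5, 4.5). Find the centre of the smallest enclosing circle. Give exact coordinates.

Side lengths²: AB² = 40.5, AC² = 102.5, BC² = 89.
Since AC² = 102.5 < 89 + 40.5 = 129.5, the triangle is acute, so the smallest enclosing circle is the circumcircle.
Circumcentre = (-43/26, 2/13), r² = 18245/676.
Centre = (-43/26, 2/13).

(-43/26, 2/13)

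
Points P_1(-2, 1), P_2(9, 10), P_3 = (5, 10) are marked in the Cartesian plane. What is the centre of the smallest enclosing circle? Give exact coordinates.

(3.5, 5.5)

Side lengths²: P_1P_2² = 202, P_1P_3² = 130, P_2P_3² = 16.
Since P_1P_2² = 202 ≥ 130 + 16 = 146, the angle opposite P_1P_2 is not acute, so the smallest enclosing circle has P_1P_2 as diameter.
Centre = midpoint of P_1P_2 = (3.5, 5.5), r² = 202/4 = 50.5.
Centre = (3.5, 5.5).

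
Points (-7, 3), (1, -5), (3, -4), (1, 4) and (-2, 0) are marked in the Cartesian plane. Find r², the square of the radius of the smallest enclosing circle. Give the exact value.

37.25

A smallest enclosing disk is always determined by at most three of the input points on its boundary.
The farthest pair is (-7, 3)–(3, -4) with squared distance 149. The circle on this segment as diameter has centre (-2, -0.5) and r² = 149/4 = 37.25.
Check (1, -5): distance² to centre = 29.25 ≤ 37.25, so it lies inside.
All remaining points lie in this disk, and no smaller disk contains both endpoints, so this is the minimum enclosing circle.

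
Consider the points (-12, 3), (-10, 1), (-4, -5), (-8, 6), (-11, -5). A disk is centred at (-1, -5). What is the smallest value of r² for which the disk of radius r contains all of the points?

The required radius is the distance from (-1, -5) to the farthest point.
Squared distances: 185, 117, 9, 170, 100.
Maximum is 185, attained at (-12, 3).

185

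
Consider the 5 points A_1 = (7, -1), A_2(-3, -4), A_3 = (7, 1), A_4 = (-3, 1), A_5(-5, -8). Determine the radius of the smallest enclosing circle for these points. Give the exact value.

The farthest pair is A_3–A_5 with squared distance 225. The circle on this segment as diameter has centre (1, -3.5) and r² = 225/4 = 56.25.
Check A_1: distance² to centre = 42.25 ≤ 56.25, so it lies inside.
All remaining points lie in this disk, and no smaller disk contains both endpoints, so this is the minimum enclosing circle.
r = √(56.25) = 7.5.

7.5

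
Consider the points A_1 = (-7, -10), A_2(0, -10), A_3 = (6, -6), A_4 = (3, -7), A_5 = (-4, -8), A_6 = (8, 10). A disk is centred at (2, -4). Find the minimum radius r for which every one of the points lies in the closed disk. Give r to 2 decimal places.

15.23

The required radius is the distance from (2, -4) to the farthest point.
Squared distances: 117, 40, 20, 10, 52, 232.
Maximum is 232, attained at A_6.
r = √232 ≈ 15.23.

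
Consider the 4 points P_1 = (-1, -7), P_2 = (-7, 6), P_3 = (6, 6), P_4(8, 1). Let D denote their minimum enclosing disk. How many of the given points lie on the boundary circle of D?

3

The minimum enclosing circle of a finite set is fixed by two of the points (as a diameter) or three (as a circumcircle).
The minimum enclosing circle is determined by three boundary points: P_1, P_2, P_4.
Their circumcentre is (-17/66, 27/22) with r² = 148625/2178.
The farthest remaining point P_3 is at distance² 134897/2178 ≤ 148625/2178.
The points at distance exactly r from the centre are P_1, P_2, P_4 — 3 points.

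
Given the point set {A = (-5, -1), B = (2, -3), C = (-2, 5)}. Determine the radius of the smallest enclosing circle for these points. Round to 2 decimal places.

4.55

Side lengths²: AB² = 53, AC² = 45, BC² = 80.
Since BC² = 80 < 53 + 45 = 98, the triangle is acute, so the smallest enclosing circle is the circumcircle.
Circumcentre = (-0.75, 0.625), r² = 20.703125.
r = √(20.703125) ≈ 4.55.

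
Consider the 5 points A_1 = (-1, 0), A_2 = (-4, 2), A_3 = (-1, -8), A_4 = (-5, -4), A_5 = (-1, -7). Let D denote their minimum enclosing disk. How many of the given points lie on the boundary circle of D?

2

The farthest pair is A_2–A_3 with squared distance 109. The circle on this segment as diameter has centre (-2.5, -3) and r² = 109/4 = 27.25.
Check A_1: distance² to centre = 11.25 ≤ 27.25, so it lies inside.
All remaining points lie in this disk, and no smaller disk contains both endpoints, so this is the minimum enclosing circle.
The points at distance exactly r from the centre are A_2, A_3 — 2 points.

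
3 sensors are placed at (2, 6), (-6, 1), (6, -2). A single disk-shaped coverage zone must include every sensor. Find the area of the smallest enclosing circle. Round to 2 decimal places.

121.26

Call the three points A, B, C in the order given.
Side lengths²: AB² = 89, AC² = 80, BC² = 153.
Since BC² = 153 < 89 + 80 = 169, the triangle is acute, so the smallest enclosing circle is the circumcircle.
Circumcentre = (1/7, 1/14), r² = 7565/196.
Area = π·r² = π·7565/196 ≈ 121.26.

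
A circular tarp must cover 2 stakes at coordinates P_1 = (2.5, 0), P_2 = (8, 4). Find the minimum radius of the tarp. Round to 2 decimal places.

The smallest circle enclosing two points has them as diameter endpoints.
Centre = midpoint = (5.25, 2); r² = |P_1P_2|²/4 = 46.25/4 = 11.5625.
r = √(11.5625) ≈ 3.40.

3.40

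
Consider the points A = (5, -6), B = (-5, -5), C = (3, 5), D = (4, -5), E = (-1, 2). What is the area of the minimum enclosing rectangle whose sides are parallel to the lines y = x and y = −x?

126

In coordinates u = x + y, v = x − y the rectangle is axis-aligned; the map (x,y)→(u,v) scales areas by 2.
u-values: -1, -10, 8, -1, 1; range = 8 − (-10) = 18.
v-values: 11, 0, -2, 9, -3; range = 11 − (-3) = 14.
Area = (18 × 14) / 2 = 126.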